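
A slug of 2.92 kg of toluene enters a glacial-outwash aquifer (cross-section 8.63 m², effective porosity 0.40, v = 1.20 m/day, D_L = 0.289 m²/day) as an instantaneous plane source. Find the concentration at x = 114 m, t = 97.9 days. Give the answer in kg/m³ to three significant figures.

0.0403 kg/m³

For an instantaneous plane source, C(x,t) = M/(n_e·A·√(4πDt)) · exp(−(x−vt)²/(4Dt)), with n_e·A the pore (flow) area.
Plume center vt = 1.20 × 97.9 = 117.48 m, so the well at 114 m is 3.48 m upgradient of the peak.
√(4πDt) = 18.86 m, giving peak height M/(n_e·A·√(4πDt)) = 2.92/(0.40 × 8.63 × 18.86) = 0.04485 kg/m³.
(x−vt)²/(4Dt) = (-3.48)²/(4 × 0.289 × 97.9) = 0.1070; exp(−0.1070) = 0.8985.
C = 0.04485 × 0.8985 = 0.0403 kg/m³.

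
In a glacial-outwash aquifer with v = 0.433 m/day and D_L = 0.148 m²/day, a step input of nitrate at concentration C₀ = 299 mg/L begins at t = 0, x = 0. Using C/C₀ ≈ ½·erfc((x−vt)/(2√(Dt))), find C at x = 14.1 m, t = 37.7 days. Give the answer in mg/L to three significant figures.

For a continuous step input, C/C₀ ≈ ½·erfc((x−vt)/(2√(Dt))).
vt = 0.433 × 37.7 = 16.3241 m and 2√(Dt) = 2√(0.148 × 37.7) = 4.724 m.
Argument (x−vt)/(2√(Dt)) = (14.1 − 16.3241)/4.724 = -0.4708; ½·erfc(-0.4708) = 0.7472.
C = 299 × 0.7472 = 223 mg/L.

223 mg/L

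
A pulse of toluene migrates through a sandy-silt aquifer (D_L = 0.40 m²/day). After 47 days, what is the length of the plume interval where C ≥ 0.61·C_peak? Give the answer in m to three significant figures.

The plume is Gaussian with σ = √(2Dt) = √(2 × 0.40 × 47) = 6.132 m.
C/C_peak = exp(−Δx²/(2σ²)) = 0.61 ⇒ Δx = σ·√(−2 ln 0.61) = 6.132 × 0.9943 = 6.097 m.
Width = 2Δx = 12.2 m.

12.2 m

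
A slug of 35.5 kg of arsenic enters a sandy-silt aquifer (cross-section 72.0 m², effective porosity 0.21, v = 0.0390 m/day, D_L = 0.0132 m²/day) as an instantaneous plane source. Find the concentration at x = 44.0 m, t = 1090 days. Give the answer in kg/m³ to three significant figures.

For an instantaneous plane source, C(x,t) = M/(n_e·A·√(4πDt)) · exp(−(x−vt)²/(4Dt)), with n_e·A the pore (flow) area.
Plume center vt = 0.0390 × 1090 = 42.51 m, so the well at 44.0 m is 1.49 m downgradient of the peak.
√(4πDt) = 13.45 m, giving peak height M/(n_e·A·√(4πDt)) = 35.5/(0.21 × 72.0 × 13.45) = 0.1746 kg/m³.
(x−vt)²/(4Dt) = (1.49)²/(4 × 0.0132 × 1090) = 0.03858; exp(−0.03858) = 0.9622.
C = 0.1746 × 0.9622 = 0.168 kg/m³.

0.168 kg/m³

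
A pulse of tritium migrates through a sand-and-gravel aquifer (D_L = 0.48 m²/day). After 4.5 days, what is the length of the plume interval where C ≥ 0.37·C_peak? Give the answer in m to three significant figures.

5.86 m

The plume is Gaussian with σ = √(2Dt) = √(2 × 0.48 × 4.5) = 2.078 m.
C/C_peak = exp(−Δx²/(2σ²)) = 0.37 ⇒ Δx = σ·√(−2 ln 0.37) = 2.078 × 1.410 = 2.930 m.
Width = 2Δx = 5.86 m.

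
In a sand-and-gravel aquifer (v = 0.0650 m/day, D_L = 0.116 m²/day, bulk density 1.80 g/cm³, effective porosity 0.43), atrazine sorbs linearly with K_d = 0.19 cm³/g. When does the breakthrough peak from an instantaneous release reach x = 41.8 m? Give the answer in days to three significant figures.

1110 days

Retardation factor R = 1 + ρ_b·K_d/n = 1 + 1.80 × 0.19/0.43 = 1.795.
Sorption retards both mechanisms: v_R = v/R = 0.03621 m/day, D_R = D/R = 0.06462 m²/day.
Peak time from v_R²t² + 2D_R t − x² = 0: t = (√(D_R² + v_R²x²) − D_R)/v_R².
√(D_R² + v_R²x²) = √(0.06462² + 0.03621² × 41.8²) = 1.515; v_R² = 0.001311.
t = (1.515 − 0.06462)/0.001311 = 1110 days.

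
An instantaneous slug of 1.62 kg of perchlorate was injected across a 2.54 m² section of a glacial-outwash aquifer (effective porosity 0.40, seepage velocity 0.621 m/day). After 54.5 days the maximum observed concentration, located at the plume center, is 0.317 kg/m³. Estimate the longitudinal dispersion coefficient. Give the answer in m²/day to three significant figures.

At the plume center C_max = M/(n_e·A·√(4πDt)), so D = M²/(4πt·(n_e·A·C_max)²).
n_e·A·C_max = 0.40 × 2.54 × 0.317 = 0.3221 kg/m.
D = 1.62²/(4π × 54.5 × 0.3221²) = 0.0369 m²/day.

0.0369 m²/day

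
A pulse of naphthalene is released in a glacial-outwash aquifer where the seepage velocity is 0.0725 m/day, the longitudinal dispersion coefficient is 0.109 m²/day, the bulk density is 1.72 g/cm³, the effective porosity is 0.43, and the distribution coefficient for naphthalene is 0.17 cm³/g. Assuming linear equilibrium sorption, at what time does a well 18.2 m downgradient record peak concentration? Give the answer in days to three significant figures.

Retardation factor R = 1 + ρ_b·K_d/n = 1 + 1.72 × 0.17/0.43 = 1.680.
Sorption retards both mechanisms: v_R = v/R = 0.04315 m/day, D_R = D/R = 0.06488 m²/day.
Peak time from v_R²t² + 2D_R t − x² = 0: t = (√(D_R² + v_R²x²) − D_R)/v_R².
√(D_R² + v_R²x²) = √(0.06488² + 0.04315² × 18.2²) = 0.7880; v_R² = 0.001862.
t = (0.7880 − 0.06488)/0.001862 = 388 days.

388 days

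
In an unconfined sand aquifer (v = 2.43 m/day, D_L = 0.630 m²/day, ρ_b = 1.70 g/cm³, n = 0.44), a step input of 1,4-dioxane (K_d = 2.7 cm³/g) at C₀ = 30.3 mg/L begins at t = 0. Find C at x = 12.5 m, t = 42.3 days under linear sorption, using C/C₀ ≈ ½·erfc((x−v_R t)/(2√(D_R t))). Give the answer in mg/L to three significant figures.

1.58 mg/L

Retardation factor R = 1 + ρ_b·K_d/n = 1 + 1.70 × 2.7/0.44 = 11.43.
Sorption retards both mechanisms: v_R = v/R = 0.2126 m/day, D_R = D/R = 0.05512 m²/day.
v_R·t = 0.2126 × 42.3 = 8.99298 m; 2√(D_R t) = 3.054 m; argument = (12.5 − 8.99298)/3.054 = 1.148.
C = C₀ × ½·erfc(1.148) = 30.3 × 0.05224 = 1.58 mg/L.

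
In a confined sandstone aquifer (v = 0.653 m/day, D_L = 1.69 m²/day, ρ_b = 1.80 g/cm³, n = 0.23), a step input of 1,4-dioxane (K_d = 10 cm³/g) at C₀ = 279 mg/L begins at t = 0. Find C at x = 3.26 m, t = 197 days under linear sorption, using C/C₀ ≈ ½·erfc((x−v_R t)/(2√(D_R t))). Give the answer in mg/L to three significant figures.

Retardation factor R = 1 + ρ_b·K_d/n = 1 + 1.80 × 10/0.23 = 79.26.
Sorption retards both mechanisms: v_R = v/R = 0.008239 m/day, D_R = D/R = 0.02132 m²/day.
v_R·t = 0.008239 × 197 = 1.623083 m; 2√(D_R t) = 4.099 m; argument = (3.26 − 1.623083)/4.099 = 0.3993.
C = C₀ × ½·erfc(0.3993) = 279 × 0.2861 = 79.8 mg/L.

79.8 mg/L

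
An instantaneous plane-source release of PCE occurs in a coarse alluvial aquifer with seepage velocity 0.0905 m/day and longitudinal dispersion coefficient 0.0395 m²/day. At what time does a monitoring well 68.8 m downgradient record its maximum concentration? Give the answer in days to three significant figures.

755 days

For the 1D instantaneous-source solution, setting ∂C/∂t = 0 at fixed x gives v²t² + 2Dt − x² = 0, so t = (√(D² + v²x²) − D)/v².
√(D² + v²x²) = √(0.0395² + 0.0905² × 68.8²) = 6.227; v² = 0.00819025.
t = (6.227 − 0.0395)/0.00819025 = 755 days (vs. the pure-advection estimate x/v = 760 d).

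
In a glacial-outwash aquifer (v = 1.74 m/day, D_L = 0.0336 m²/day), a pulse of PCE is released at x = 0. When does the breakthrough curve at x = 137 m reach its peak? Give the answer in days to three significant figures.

78.7 days

For the 1D instantaneous-source solution, setting ∂C/∂t = 0 at fixed x gives v²t² + 2Dt − x² = 0, so t = (√(D² + v²x²) − D)/v².
√(D² + v²x²) = √(0.0336² + 1.74² × 137²) = 238.4; v² = 3.0276.
t = (238.4 − 0.0336)/3.0276 = 78.7 days (vs. the pure-advection estimate x/v = 78.7 d).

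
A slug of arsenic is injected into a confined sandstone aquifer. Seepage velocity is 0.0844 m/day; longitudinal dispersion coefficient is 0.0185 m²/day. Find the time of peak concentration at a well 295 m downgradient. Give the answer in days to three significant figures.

3490 days

For the 1D instantaneous-source solution, setting ∂C/∂t = 0 at fixed x gives v²t² + 2Dt − x² = 0, so t = (√(D² + v²x²) − D)/v².
√(D² + v²x²) = √(0.0185² + 0.0844² × 295²) = 24.90; v² = 0.00712336.
t = (24.90 − 0.0185)/0.00712336 = 3490 days (vs. the pure-advection estimate x/v = 3500 d).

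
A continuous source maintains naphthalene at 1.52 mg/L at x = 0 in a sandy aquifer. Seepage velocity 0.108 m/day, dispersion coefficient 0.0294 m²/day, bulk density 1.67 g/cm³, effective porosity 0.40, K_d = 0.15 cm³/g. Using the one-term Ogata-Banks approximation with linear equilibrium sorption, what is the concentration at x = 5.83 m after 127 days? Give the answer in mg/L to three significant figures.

Retardation factor R = 1 + ρ_b·K_d/n = 1 + 1.67 × 0.15/0.40 = 1.626.
Sorption retards both mechanisms: v_R = v/R = 0.06642 m/day, D_R = D/R = 0.01808 m²/day.
v_R·t = 0.06642 × 127 = 8.43534 m; 2√(D_R t) = 3.031 m; argument = (5.83 − 8.43534)/3.031 = -0.8596.
C = C₀ × ½·erfc(-0.8596) = 1.52 × 0.8879 = 1.35 mg/L.

1.35 mg/L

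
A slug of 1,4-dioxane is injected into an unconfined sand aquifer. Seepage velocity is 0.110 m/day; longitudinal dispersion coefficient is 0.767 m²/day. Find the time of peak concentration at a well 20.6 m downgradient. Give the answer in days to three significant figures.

134 days

For the 1D instantaneous-source solution, setting ∂C/∂t = 0 at fixed x gives v²t² + 2Dt − x² = 0, so t = (√(D² + v²x²) − D)/v².
√(D² + v²x²) = √(0.767² + 0.110² × 20.6²) = 2.392; v² = 0.0121.
t = (2.392 − 0.767)/0.0121 = 134 days (vs. the pure-advection estimate x/v = 187 d).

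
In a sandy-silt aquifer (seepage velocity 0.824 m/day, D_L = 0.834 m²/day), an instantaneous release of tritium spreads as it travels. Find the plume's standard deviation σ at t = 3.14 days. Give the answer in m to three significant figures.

2.29 m

Dispersive spreading gives a Gaussian with σ² = 2Dt; advection only shifts the center.
σ = √(2 × 0.834 × 3.14) = 2.29 m.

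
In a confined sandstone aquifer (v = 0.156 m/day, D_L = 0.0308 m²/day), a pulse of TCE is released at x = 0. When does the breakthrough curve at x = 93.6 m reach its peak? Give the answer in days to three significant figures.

599 days

For the 1D instantaneous-source solution, setting ∂C/∂t = 0 at fixed x gives v²t² + 2Dt − x² = 0, so t = (√(D² + v²x²) − D)/v².
√(D² + v²x²) = √(0.0308² + 0.156² × 93.6²) = 14.60; v² = 0.024336.
t = (14.60 − 0.0308)/0.024336 = 599 days (vs. the pure-advection estimate x/v = 600 d).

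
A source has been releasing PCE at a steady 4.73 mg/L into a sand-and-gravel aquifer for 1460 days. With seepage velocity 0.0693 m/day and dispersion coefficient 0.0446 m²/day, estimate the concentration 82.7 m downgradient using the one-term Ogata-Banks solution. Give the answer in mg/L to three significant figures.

4.48 mg/L

For a continuous step input, C/C₀ ≈ ½·erfc((x−vt)/(2√(Dt))).
vt = 0.0693 × 1460 = 101.178 m and 2√(Dt) = 2√(0.0446 × 1460) = 16.14 m.
Argument (x−vt)/(2√(Dt)) = (82.7 − 101.178)/16.14 = -1.145; ½·erfc(-1.145) = 0.9473.
C = 4.73 × 0.9473 = 4.48 mg/L.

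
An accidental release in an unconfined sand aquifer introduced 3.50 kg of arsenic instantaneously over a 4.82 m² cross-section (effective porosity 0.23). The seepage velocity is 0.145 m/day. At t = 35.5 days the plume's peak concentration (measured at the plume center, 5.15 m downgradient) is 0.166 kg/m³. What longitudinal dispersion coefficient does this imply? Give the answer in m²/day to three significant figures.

0.811 m²/day

At the plume center C_max = M/(n_e·A·√(4πDt)), so D = M²/(4πt·(n_e·A·C_max)²).
n_e·A·C_max = 0.23 × 4.82 × 0.166 = 0.1840 kg/m.
D = 3.50²/(4π × 35.5 × 0.1840²) = 0.811 m²/day.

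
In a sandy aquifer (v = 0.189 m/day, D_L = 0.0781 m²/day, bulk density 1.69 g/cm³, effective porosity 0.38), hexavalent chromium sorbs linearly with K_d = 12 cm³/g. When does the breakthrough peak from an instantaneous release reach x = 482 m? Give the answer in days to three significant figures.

139000 days

Retardation factor R = 1 + ρ_b·K_d/n = 1 + 1.69 × 12/0.38 = 54.37.
Sorption retards both mechanisms: v_R = v/R = 0.003476 m/day, D_R = D/R = 0.001436 m²/day.
Peak time from v_R²t² + 2D_R t − x² = 0: t = (√(D_R² + v_R²x²) − D_R)/v_R².
√(D_R² + v_R²x²) = √(0.001436² + 0.003476² × 482²) = 1.675; v_R² = 1.208e-05.
t = (1.675 − 0.001436)/1.208e-05 = 139000 days.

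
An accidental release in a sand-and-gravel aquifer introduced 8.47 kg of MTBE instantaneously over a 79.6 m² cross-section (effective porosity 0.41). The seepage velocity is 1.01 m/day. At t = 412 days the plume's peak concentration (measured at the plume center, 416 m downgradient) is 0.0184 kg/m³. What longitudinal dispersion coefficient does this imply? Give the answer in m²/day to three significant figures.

At the plume center C_max = M/(n_e·A·√(4πDt)), so D = M²/(4πt·(n_e·A·C_max)²).
n_e·A·C_max = 0.41 × 79.6 × 0.0184 = 0.6005 kg/m.
D = 8.47²/(4π × 412 × 0.6005²) = 0.0384 m²/day.

0.0384 m²/day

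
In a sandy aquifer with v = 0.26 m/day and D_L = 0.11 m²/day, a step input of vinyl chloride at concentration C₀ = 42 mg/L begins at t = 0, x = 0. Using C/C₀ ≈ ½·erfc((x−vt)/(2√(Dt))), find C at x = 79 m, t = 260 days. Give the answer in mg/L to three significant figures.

2.77 mg/L

For a continuous step input, C/C₀ ≈ ½·erfc((x−vt)/(2√(Dt))).
vt = 0.26 × 260 = 67.6 m and 2√(Dt) = 2√(0.11 × 260) = 10.70 m.
Argument (x−vt)/(2√(Dt)) = (79 − 67.6)/10.70 = 1.065; ½·erfc(1.065) = 0.06602.
C = 42 × 0.06602 = 2.77 mg/L.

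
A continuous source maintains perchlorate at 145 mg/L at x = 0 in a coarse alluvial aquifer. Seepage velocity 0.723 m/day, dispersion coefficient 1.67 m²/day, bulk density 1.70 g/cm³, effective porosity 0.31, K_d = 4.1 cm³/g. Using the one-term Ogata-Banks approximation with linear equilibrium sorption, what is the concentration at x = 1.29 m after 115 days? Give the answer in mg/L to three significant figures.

103 mg/L

Retardation factor R = 1 + ρ_b·K_d/n = 1 + 1.70 × 4.1/0.31 = 23.48.
Sorption retards both mechanisms: v_R = v/R = 0.03079 m/day, D_R = D/R = 0.07112 m²/day.
v_R·t = 0.03079 × 115 = 3.54085 m; 2√(D_R t) = 5.720 m; argument = (1.29 − 3.54085)/5.720 = -0.3935.
C = C₀ × ½·erfc(-0.3935) = 145 × 0.7111 = 103 mg/L.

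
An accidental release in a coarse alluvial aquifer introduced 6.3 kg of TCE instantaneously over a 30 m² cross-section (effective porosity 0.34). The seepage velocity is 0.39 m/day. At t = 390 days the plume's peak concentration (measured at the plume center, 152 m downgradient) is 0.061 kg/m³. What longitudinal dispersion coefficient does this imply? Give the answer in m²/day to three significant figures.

0.0209 m²/day

At the plume center C_max = M/(n_e·A·√(4πDt)), so D = M²/(4πt·(n_e·A·C_max)²).
n_e·A·C_max = 0.34 × 30 × 0.061 = 0.6222 kg/m.
D = 6.3²/(4π × 390 × 0.6222²) = 0.0209 m²/day.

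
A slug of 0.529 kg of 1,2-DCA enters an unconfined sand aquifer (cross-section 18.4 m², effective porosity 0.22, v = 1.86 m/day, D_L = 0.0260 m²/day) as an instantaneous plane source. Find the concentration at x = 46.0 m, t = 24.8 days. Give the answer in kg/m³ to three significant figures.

0.0456 kg/m³

For an instantaneous plane source, C(x,t) = M/(n_e·A·√(4πDt)) · exp(−(x−vt)²/(4Dt)), with n_e·A the pore (flow) area.
Plume center vt = 1.86 × 24.8 = 46.128 m, so the well at 46.0 m is 0.128 m upgradient of the peak.
√(4πDt) = 2.847 m, giving peak height M/(n_e·A·√(4πDt)) = 0.529/(0.22 × 18.4 × 2.847) = 0.04590 kg/m³.
(x−vt)²/(4Dt) = (-0.128)²/(4 × 0.0260 × 24.8) = 0.006352; exp(−0.006352) = 0.9937.
C = 0.04590 × 0.9937 = 0.0456 kg/m³.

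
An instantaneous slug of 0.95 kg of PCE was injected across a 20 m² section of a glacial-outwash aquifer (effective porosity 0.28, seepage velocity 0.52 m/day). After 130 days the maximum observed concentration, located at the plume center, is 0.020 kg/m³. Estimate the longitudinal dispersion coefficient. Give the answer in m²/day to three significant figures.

At the plume center C_max = M/(n_e·A·√(4πDt)), so D = M²/(4πt·(n_e·A·C_max)²).
n_e·A·C_max = 0.28 × 20 × 0.020 = 0.1120 kg/m.
D = 0.95²/(4π × 130 × 0.1120²) = 0.0440 m²/day.

0.0440 m²/day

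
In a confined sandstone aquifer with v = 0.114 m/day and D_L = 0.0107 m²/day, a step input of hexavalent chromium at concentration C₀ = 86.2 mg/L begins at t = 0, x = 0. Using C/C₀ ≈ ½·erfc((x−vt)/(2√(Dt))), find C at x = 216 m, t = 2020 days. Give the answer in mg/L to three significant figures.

For a continuous step input, C/C₀ ≈ ½·erfc((x−vt)/(2√(Dt))).
vt = 0.114 × 2020 = 230.28 m and 2√(Dt) = 2√(0.0107 × 2020) = 9.298 m.
Argument (x−vt)/(2√(Dt)) = (216 − 230.28)/9.298 = -1.536; ½·erfc(-1.536) = 0.9851.
C = 86.2 × 0.9851 = 84.9 mg/L.

84.9 mg/L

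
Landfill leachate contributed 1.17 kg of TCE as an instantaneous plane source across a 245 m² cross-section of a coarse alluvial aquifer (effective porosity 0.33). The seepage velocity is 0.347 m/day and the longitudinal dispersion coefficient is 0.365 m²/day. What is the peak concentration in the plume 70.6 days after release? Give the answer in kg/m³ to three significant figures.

0.000804 kg/m³

The peak of an instantaneous 1D plume sits at x = vt; there the Gaussian factor is 1 and C_max = M/(n_e·A·√(4πDt)), where n_e·A is the pore area the mass is dissolved in.
√(4πDt) = √(4π × 0.365 × 70.6) = 18.00 m, so C_max = 1.17/(0.33 × 245 × 18.00) = 0.000804 kg/m³.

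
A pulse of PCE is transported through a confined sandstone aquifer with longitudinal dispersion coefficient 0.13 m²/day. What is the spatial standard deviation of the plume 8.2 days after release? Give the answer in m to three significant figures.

Dispersive spreading gives a Gaussian with σ² = 2Dt; advection only shifts the center.
σ = √(2 × 0.13 × 8.2) = 1.46 m.

1.46 m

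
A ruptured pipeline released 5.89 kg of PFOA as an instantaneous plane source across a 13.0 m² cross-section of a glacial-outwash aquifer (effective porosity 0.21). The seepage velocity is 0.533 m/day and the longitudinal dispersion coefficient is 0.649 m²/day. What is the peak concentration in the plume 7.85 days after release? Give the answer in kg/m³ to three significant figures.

The peak of an instantaneous 1D plume sits at x = vt; there the Gaussian factor is 1 and C_max = M/(n_e·A·√(4πDt)), where n_e·A is the pore area the mass is dissolved in.
√(4πDt) = √(4π × 0.649 × 7.85) = 8.001 m, so C_max = 5.89/(0.21 × 13.0 × 8.001) = 0.270 kg/m³.

0.270 kg/m³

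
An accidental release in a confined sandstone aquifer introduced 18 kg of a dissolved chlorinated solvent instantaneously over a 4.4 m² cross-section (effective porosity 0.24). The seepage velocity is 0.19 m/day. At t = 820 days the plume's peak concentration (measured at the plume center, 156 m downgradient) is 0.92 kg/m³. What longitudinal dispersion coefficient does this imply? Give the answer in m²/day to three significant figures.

At the plume center C_max = M/(n_e·A·√(4πDt)), so D = M²/(4πt·(n_e·A·C_max)²).
n_e·A·C_max = 0.24 × 4.4 × 0.92 = 0.9715 kg/m.
D = 18²/(4π × 820 × 0.9715²) = 0.0333 m²/day.

0.0333 m²/day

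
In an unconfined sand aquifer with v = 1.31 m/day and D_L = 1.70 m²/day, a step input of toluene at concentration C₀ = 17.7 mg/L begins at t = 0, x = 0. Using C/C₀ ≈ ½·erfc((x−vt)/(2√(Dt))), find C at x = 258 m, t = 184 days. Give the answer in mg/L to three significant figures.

4.40 mg/L

For a continuous step input, C/C₀ ≈ ½·erfc((x−vt)/(2√(Dt))).
vt = 1.31 × 184 = 241.04 m and 2√(Dt) = 2√(1.70 × 184) = 35.37 m.
Argument (x−vt)/(2√(Dt)) = (258 − 241.04)/35.37 = 0.4795; ½·erfc(0.4795) = 0.2488.
C = 17.7 × 0.2488 = 4.40 mg/L.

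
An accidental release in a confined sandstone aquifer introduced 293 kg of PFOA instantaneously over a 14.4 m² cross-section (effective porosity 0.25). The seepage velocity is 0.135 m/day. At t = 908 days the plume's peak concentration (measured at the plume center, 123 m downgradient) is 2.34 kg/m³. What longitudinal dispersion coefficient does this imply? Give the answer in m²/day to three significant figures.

At the plume center C_max = M/(n_e·A·√(4πDt)), so D = M²/(4πt·(n_e·A·C_max)²).
n_e·A·C_max = 0.25 × 14.4 × 2.34 = 8.424 kg/m.
D = 293²/(4π × 908 × 8.424²) = 0.106 m²/day.

0.106 m²/day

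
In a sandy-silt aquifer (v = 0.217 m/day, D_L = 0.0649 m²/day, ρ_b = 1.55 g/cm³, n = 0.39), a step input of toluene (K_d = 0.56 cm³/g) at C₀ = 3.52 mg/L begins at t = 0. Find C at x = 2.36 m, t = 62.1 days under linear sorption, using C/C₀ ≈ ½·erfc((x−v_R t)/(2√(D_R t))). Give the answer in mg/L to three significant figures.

3.08 mg/L

Retardation factor R = 1 + ρ_b·K_d/n = 1 + 1.55 × 0.56/0.39 = 3.226.
Sorption retards both mechanisms: v_R = v/R = 0.06727 m/day, D_R = D/R = 0.02012 m²/day.
v_R·t = 0.06727 × 62.1 = 4.177467 m; 2√(D_R t) = 2.236 m; argument = (2.36 − 4.177467)/2.236 = -0.8128.
C = C₀ × ½·erfc(-0.8128) = 3.52 × 0.8748 = 3.08 mg/L.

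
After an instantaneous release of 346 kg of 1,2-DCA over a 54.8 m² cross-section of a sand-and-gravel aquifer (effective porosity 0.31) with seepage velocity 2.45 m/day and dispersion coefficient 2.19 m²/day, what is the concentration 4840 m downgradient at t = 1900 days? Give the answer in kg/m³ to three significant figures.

0.0114 kg/m³

For an instantaneous plane source, C(x,t) = M/(n_e·A·√(4πDt)) · exp(−(x−vt)²/(4Dt)), with n_e·A the pore (flow) area.
Plume center vt = 2.45 × 1900 = 4655 m, so the well at 4840 m is 185 m downgradient of the peak.
√(4πDt) = 228.7 m, giving peak height M/(n_e·A·√(4πDt)) = 346/(0.31 × 54.8 × 228.7) = 0.08906 kg/m³.
(x−vt)²/(4Dt) = (185)²/(4 × 2.19 × 1900) = 2.056; exp(−2.056) = 0.1280.
C = 0.08906 × 0.1280 = 0.0114 kg/m³.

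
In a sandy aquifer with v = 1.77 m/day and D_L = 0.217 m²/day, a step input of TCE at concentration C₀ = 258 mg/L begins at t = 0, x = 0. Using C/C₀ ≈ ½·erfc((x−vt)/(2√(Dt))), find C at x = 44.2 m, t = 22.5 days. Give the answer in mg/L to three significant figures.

For a continuous step input, C/C₀ ≈ ½·erfc((x−vt)/(2√(Dt))).
vt = 1.77 × 22.5 = 39.825 m and 2√(Dt) = 2√(0.217 × 22.5) = 4.419 m.
Argument (x−vt)/(2√(Dt)) = (44.2 − 39.825)/4.419 = 0.9900; ½·erfc(0.9900) = 0.08075.
C = 258 × 0.08075 = 20.8 mg/L.

20.8 mg/L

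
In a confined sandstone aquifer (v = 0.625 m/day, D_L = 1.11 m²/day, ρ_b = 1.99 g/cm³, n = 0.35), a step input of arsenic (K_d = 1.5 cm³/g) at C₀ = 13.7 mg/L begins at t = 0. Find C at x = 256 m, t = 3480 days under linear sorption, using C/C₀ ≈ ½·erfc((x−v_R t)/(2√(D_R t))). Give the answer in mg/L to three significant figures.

2.26 mg/L

Retardation factor R = 1 + ρ_b·K_d/n = 1 + 1.99 × 1.5/0.35 = 9.529.
Sorption retards both mechanisms: v_R = v/R = 0.06559 m/day, D_R = D/R = 0.1165 m²/day.
v_R·t = 0.06559 × 3480 = 228.2532 m; 2√(D_R t) = 40.27 m; argument = (256 − 228.2532)/40.27 = 0.6890.
C = C₀ × ½·erfc(0.6890) = 13.7 × 0.1649 = 2.26 mg/L.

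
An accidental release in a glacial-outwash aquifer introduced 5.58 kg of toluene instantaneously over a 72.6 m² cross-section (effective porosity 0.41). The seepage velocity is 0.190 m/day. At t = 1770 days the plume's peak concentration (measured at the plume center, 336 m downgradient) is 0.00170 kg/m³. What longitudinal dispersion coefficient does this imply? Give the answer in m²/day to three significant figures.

0.547 m²/day

At the plume center C_max = M/(n_e·A·√(4πDt)), so D = M²/(4πt·(n_e·A·C_max)²).
n_e·A·C_max = 0.41 × 72.6 × 0.00170 = 0.05060 kg/m.
D = 5.58²/(4π × 1770 × 0.05060²) = 0.547 m²/day.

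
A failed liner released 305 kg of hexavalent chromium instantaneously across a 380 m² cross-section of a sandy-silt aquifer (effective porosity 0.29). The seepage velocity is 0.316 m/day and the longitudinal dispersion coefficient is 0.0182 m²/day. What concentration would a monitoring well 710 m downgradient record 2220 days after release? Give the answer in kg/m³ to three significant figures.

0.0787 kg/m³

For an instantaneous plane source, C(x,t) = M/(n_e·A·√(4πDt)) · exp(−(x−vt)²/(4Dt)), with n_e·A the pore (flow) area.
Plume center vt = 0.316 × 2220 = 701.52 m, so the well at 710 m is 8.48 m downgradient of the peak.
√(4πDt) = 22.53 m, giving peak height M/(n_e·A·√(4πDt)) = 305/(0.29 × 380 × 22.53) = 0.1228 kg/m³.
(x−vt)²/(4Dt) = (8.48)²/(4 × 0.0182 × 2220) = 0.4449; exp(−0.4449) = 0.6409.
C = 0.1228 × 0.6409 = 0.0787 kg/m³.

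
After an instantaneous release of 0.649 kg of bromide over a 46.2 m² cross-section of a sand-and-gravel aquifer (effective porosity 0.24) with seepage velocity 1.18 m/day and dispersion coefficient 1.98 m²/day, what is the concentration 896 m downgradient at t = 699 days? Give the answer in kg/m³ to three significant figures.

For an instantaneous plane source, C(x,t) = M/(n_e·A·√(4πDt)) · exp(−(x−vt)²/(4Dt)), with n_e·A the pore (flow) area.
Plume center vt = 1.18 × 699 = 824.82 m, so the well at 896 m is 71.18 m downgradient of the peak.
√(4πDt) = 131.9 m, giving peak height M/(n_e·A·√(4πDt)) = 0.649/(0.24 × 46.2 × 131.9) = 0.0004438 kg/m³.
(x−vt)²/(4Dt) = (71.18)²/(4 × 1.98 × 699) = 0.9152; exp(−0.9152) = 0.4004.
C = 0.0004438 × 0.4004 = 0.000178 kg/m³.

0.000178 kg/m³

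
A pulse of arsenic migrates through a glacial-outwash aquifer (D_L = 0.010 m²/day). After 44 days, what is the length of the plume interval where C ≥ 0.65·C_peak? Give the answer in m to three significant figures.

1.74 m

The plume is Gaussian with σ = √(2Dt) = √(2 × 0.010 × 44) = 0.9381 m.
C/C_peak = exp(−Δx²/(2σ²)) = 0.65 ⇒ Δx = σ·√(−2 ln 0.65) = 0.9381 × 0.9282 = 0.8707 m.
Width = 2Δx = 1.74 m.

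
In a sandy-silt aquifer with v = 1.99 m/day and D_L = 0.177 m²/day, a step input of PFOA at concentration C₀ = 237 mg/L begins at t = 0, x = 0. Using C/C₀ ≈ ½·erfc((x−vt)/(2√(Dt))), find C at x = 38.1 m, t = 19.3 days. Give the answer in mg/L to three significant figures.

130 mg/L

For a continuous step input, C/C₀ ≈ ½·erfc((x−vt)/(2√(Dt))).
vt = 1.99 × 19.3 = 38.407 m and 2√(Dt) = 2√(0.177 × 19.3) = 3.697 m.
Argument (x−vt)/(2√(Dt)) = (38.1 − 38.407)/3.697 = -0.08304; ½·erfc(-0.08304) = 0.5467.
C = 237 × 0.5467 = 130 mg/L.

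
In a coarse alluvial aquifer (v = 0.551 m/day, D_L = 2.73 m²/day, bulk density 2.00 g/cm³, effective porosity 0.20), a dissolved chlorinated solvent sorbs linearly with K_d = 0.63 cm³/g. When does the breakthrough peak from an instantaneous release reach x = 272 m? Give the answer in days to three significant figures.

3540 days

Retardation factor R = 1 + ρ_b·K_d/n = 1 + 2.00 × 0.63/0.20 = 7.300.
Sorption retards both mechanisms: v_R = v/R = 0.07548 m/day, D_R = D/R = 0.3740 m²/day.
Peak time from v_R²t² + 2D_R t − x² = 0: t = (√(D_R² + v_R²x²) − D_R)/v_R².
√(D_R² + v_R²x²) = √(0.3740² + 0.07548² × 272²) = 20.53; v_R² = 0.005697.
t = (20.53 − 0.3740)/0.005697 = 3540 days.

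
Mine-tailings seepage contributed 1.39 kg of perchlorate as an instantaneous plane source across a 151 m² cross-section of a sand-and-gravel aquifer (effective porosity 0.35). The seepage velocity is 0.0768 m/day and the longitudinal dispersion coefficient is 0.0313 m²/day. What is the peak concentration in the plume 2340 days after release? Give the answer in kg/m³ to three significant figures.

0.000867 kg/m³

The peak of an instantaneous 1D plume sits at x = vt; there the Gaussian factor is 1 and C_max = M/(n_e·A·√(4πDt)), where n_e·A is the pore area the mass is dissolved in.
√(4πDt) = √(4π × 0.0313 × 2340) = 30.34 m, so C_max = 1.39/(0.35 × 151 × 30.34) = 0.000867 kg/m³.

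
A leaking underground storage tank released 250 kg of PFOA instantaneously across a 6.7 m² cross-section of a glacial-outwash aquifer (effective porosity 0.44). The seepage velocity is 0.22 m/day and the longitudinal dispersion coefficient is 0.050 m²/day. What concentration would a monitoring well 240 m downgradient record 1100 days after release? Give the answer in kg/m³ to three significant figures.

3.17 kg/m³

For an instantaneous plane source, C(x,t) = M/(n_e·A·√(4πDt)) · exp(−(x−vt)²/(4Dt)), with n_e·A the pore (flow) area.
Plume center vt = 0.22 × 1100 = 242 m, so the well at 240 m is 2 m upgradient of the peak.
√(4πDt) = 26.29 m, giving peak height M/(n_e·A·√(4πDt)) = 250/(0.44 × 6.7 × 26.29) = 3.226 kg/m³.
(x−vt)²/(4Dt) = (-2)²/(4 × 0.050 × 1100) = 0.01818; exp(−0.01818) = 0.9820.
C = 3.226 × 0.9820 = 3.17 kg/m³.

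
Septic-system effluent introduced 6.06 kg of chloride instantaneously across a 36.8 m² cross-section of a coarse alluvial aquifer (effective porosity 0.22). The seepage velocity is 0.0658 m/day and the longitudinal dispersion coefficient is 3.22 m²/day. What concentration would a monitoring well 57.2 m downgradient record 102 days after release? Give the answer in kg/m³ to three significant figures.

0.00167 kg/m³

For an instantaneous plane source, C(x,t) = M/(n_e·A·√(4πDt)) · exp(−(x−vt)²/(4Dt)), with n_e·A the pore (flow) area.
Plume center vt = 0.0658 × 102 = 6.7116 m, so the well at 57.2 m is 50.4884 m downgradient of the peak.
√(4πDt) = 64.24 m, giving peak height M/(n_e·A·√(4πDt)) = 6.06/(0.22 × 36.8 × 64.24) = 0.01165 kg/m³.
(x−vt)²/(4Dt) = (50.4884)²/(4 × 3.22 × 102) = 1.940; exp(−1.940) = 0.1437.
C = 0.01165 × 0.1437 = 0.00167 kg/m³.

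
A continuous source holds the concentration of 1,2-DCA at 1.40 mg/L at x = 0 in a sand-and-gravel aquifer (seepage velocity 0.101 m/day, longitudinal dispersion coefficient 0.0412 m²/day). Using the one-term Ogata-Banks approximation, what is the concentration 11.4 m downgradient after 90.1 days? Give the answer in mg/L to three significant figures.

For a continuous step input, C/C₀ ≈ ½·erfc((x−vt)/(2√(Dt))).
vt = 0.101 × 90.1 = 9.1001 m and 2√(Dt) = 2√(0.0412 × 90.1) = 3.853 m.
Argument (x−vt)/(2√(Dt)) = (11.4 − 9.1001)/3.853 = 0.5969; ½·erfc(0.5969) = 0.1993.
C = 1.40 × 0.1993 = 0.279 mg/L.

0.279 mg/L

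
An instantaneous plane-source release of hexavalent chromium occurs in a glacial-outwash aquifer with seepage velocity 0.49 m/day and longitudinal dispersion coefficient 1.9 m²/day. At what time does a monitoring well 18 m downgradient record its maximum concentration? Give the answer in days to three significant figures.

For the 1D instantaneous-source solution, setting ∂C/∂t = 0 at fixed x gives v²t² + 2Dt − x² = 0, so t = (√(D² + v²x²) − D)/v².
√(D² + v²x²) = √(1.9² + 0.49² × 18²) = 9.022; v² = 0.2401.
t = (9.022 − 1.9)/0.2401 = 29.7 days (vs. the pure-advection estimate x/v = 36.7 d).

29.7 days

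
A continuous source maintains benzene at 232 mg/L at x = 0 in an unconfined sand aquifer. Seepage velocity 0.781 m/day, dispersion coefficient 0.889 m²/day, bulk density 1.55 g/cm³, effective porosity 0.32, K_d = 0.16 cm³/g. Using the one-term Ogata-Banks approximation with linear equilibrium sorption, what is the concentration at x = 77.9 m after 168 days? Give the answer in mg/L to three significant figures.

88.0 mg/L

Retardation factor R = 1 + ρ_b·K_d/n = 1 + 1.55 × 0.16/0.32 = 1.775.
Sorption retards both mechanisms: v_R = v/R = 0.4400 m/day, D_R = D/R = 0.5008 m²/day.
v_R·t = 0.4400 × 168 = 73.92 m; 2√(D_R t) = 18.34 m; argument = (77.9 − 73.92)/18.34 = 0.2170.
C = C₀ × ½·erfc(0.2170) = 232 × 0.3795 = 88.0 mg/L.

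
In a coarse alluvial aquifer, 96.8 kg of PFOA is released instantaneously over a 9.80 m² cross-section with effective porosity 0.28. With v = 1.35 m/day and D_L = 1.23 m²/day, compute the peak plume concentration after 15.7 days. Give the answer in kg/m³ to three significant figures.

2.26 kg/m³

The peak of an instantaneous 1D plume sits at x = vt; there the Gaussian factor is 1 and C_max = M/(n_e·A·√(4πDt)), where n_e·A is the pore area the mass is dissolved in.
√(4πDt) = √(4π × 1.23 × 15.7) = 15.58 m, so C_max = 96.8/(0.28 × 9.80 × 15.58) = 2.26 kg/m³.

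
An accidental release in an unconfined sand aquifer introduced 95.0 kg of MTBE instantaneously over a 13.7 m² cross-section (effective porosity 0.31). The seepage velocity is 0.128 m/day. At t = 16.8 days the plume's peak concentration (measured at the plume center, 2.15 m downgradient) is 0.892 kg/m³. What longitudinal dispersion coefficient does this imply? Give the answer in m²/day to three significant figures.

At the plume center C_max = M/(n_e·A·√(4πDt)), so D = M²/(4πt·(n_e·A·C_max)²).
n_e·A·C_max = 0.31 × 13.7 × 0.892 = 3.788 kg/m.
D = 95.0²/(4π × 16.8 × 3.788²) = 2.98 m²/day.

2.98 m²/day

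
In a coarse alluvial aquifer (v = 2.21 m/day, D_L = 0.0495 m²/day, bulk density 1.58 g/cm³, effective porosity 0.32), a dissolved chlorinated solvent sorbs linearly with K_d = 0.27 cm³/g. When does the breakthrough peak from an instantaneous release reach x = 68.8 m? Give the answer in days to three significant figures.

Retardation factor R = 1 + ρ_b·K_d/n = 1 + 1.58 × 0.27/0.32 = 2.333.
Sorption retards both mechanisms: v_R = v/R = 0.9473 m/day, D_R = D/R = 0.02122 m²/day.
Peak time from v_R²t² + 2D_R t − x² = 0: t = (√(D_R² + v_R²x²) − D_R)/v_R².
√(D_R² + v_R²x²) = √(0.02122² + 0.9473² × 68.8²) = 65.17; v_R² = 0.8974.
t = (65.17 − 0.02122)/0.8974 = 72.6 days.

72.6 days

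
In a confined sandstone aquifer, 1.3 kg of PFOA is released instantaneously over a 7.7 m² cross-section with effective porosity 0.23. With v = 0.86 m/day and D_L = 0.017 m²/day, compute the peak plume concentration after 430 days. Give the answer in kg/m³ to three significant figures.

0.0766 kg/m³

The peak of an instantaneous 1D plume sits at x = vt; there the Gaussian factor is 1 and C_max = M/(n_e·A·√(4πDt)), where n_e·A is the pore area the mass is dissolved in.
√(4πDt) = √(4π × 0.017 × 430) = 9.584 m, so C_max = 1.3/(0.23 × 7.7 × 9.584) = 0.0766 kg/m³.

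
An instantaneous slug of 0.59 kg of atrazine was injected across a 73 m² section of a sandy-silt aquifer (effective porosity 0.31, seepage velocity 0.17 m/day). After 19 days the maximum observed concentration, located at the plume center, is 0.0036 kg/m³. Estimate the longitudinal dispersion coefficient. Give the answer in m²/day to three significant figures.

0.220 m²/day

At the plume center C_max = M/(n_e·A·√(4πDt)), so D = M²/(4πt·(n_e·A·C_max)²).
n_e·A·C_max = 0.31 × 73 × 0.0036 = 0.08147 kg/m.
D = 0.59²/(4π × 19 × 0.08147²) = 0.220 m²/day.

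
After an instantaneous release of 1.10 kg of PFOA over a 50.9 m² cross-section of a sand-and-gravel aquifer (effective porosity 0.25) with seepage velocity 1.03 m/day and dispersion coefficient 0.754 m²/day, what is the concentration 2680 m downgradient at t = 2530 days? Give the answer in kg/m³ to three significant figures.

0.000272 kg/m³

For an instantaneous plane source, C(x,t) = M/(n_e·A·√(4πDt)) · exp(−(x−vt)²/(4Dt)), with n_e·A the pore (flow) area.
Plume center vt = 1.03 × 2530 = 2605.9 m, so the well at 2680 m is 74.1 m downgradient of the peak.
√(4πDt) = 154.8 m, giving peak height M/(n_e·A·√(4πDt)) = 1.10/(0.25 × 50.9 × 154.8) = 0.0005584 kg/m³.
(x−vt)²/(4Dt) = (74.1)²/(4 × 0.754 × 2530) = 0.7196; exp(−0.7196) = 0.4869.
C = 0.0005584 × 0.4869 = 0.000272 kg/m³.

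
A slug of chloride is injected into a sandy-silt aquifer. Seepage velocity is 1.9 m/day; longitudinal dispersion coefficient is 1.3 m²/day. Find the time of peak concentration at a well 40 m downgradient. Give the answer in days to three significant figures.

20.7 days

For the 1D instantaneous-source solution, setting ∂C/∂t = 0 at fixed x gives v²t² + 2Dt − x² = 0, so t = (√(D² + v²x²) − D)/v².
√(D² + v²x²) = √(1.3² + 1.9² × 40²) = 76.01; v² = 3.61.
t = (76.01 − 1.3)/3.61 = 20.7 days (vs. the pure-advection estimate x/v = 21.1 d).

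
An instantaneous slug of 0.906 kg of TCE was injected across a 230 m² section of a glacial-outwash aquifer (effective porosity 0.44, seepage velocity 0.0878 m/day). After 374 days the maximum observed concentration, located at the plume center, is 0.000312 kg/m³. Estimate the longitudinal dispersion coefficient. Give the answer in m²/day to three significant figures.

At the plume center C_max = M/(n_e·A·√(4πDt)), so D = M²/(4πt·(n_e·A·C_max)²).
n_e·A·C_max = 0.44 × 230 × 0.000312 = 0.03157 kg/m.
D = 0.906²/(4π × 374 × 0.03157²) = 0.175 m²/day.

0.175 m²/day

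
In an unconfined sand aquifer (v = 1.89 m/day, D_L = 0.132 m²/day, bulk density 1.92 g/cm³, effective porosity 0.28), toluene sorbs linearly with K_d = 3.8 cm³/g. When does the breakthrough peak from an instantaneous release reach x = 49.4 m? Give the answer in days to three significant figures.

706 days

Retardation factor R = 1 + ρ_b·K_d/n = 1 + 1.92 × 3.8/0.28 = 27.06.
Sorption retards both mechanisms: v_R = v/R = 0.06984 m/day, D_R = D/R = 0.004878 m²/day.
Peak time from v_R²t² + 2D_R t − x² = 0: t = (√(D_R² + v_R²x²) − D_R)/v_R².
√(D_R² + v_R²x²) = √(0.004878² + 0.06984² × 49.4²) = 3.450; v_R² = 0.004878.
t = (3.450 − 0.004878)/0.004878 = 706 days.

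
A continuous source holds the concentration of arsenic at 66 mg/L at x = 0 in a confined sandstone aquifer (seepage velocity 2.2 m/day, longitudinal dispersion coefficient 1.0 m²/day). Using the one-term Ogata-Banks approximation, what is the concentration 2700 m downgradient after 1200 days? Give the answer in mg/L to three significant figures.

7.28 mg/L

For a continuous step input, C/C₀ ≈ ½·erfc((x−vt)/(2√(Dt))).
vt = 2.2 × 1200 = 2640 m and 2√(Dt) = 2√(1.0 × 1200) = 69.28 m.
Argument (x−vt)/(2√(Dt)) = (2700 − 2640)/69.28 = 0.8661; ½·erfc(0.8661) = 0.1103.
C = 66 × 0.1103 = 7.28 mg/L.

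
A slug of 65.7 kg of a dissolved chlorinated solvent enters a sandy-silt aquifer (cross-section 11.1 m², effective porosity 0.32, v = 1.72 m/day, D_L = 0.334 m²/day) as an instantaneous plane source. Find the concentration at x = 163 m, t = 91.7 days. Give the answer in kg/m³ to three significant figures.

For an instantaneous plane source, C(x,t) = M/(n_e·A·√(4πDt)) · exp(−(x−vt)²/(4Dt)), with n_e·A the pore (flow) area.
Plume center vt = 1.72 × 91.7 = 157.724 m, so the well at 163 m is 5.276 m downgradient of the peak.
√(4πDt) = 19.62 m, giving peak height M/(n_e·A·√(4πDt)) = 65.7/(0.32 × 11.1 × 19.62) = 0.9427 kg/m³.
(x−vt)²/(4Dt) = (5.276)²/(4 × 0.334 × 91.7) = 0.2272; exp(−0.2272) = 0.7968.
C = 0.9427 × 0.7968 = 0.751 kg/m³.

0.751 kg/m³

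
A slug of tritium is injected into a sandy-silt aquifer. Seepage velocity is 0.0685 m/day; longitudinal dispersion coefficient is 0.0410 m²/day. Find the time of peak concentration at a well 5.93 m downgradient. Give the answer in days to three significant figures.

78.3 days

For the 1D instantaneous-source solution, setting ∂C/∂t = 0 at fixed x gives v²t² + 2Dt − x² = 0, so t = (√(D² + v²x²) − D)/v².
√(D² + v²x²) = √(0.0410² + 0.0685² × 5.93²) = 0.4083; v² = 0.00469225.
t = (0.4083 − 0.0410)/0.00469225 = 78.3 days (vs. the pure-advection estimate x/v = 86.6 d).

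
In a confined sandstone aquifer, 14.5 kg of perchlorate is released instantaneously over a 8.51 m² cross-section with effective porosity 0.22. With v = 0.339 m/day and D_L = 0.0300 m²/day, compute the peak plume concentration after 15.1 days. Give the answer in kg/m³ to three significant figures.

3.25 kg/m³

The peak of an instantaneous 1D plume sits at x = vt; there the Gaussian factor is 1 and C_max = M/(n_e·A·√(4πDt)), where n_e·A is the pore area the mass is dissolved in.
√(4πDt) = √(4π × 0.0300 × 15.1) = 2.386 m, so C_max = 14.5/(0.22 × 8.51 × 2.386) = 3.25 kg/m³.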